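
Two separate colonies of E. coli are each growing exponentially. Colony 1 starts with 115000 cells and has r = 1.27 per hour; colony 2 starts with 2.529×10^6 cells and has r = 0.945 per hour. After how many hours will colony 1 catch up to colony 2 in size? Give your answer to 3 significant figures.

Set 115000·e^(1.27t) = 2.529×10^6·e^(0.945t).
e^((1.27 − 0.945)t) = 2.529×10^6/115000 → e^(0.325·t) = 21.991.
0.325·t = ln(21.991) = 3.0906, so t = 3.0906/0.325 = 9.5097.

9.51 hours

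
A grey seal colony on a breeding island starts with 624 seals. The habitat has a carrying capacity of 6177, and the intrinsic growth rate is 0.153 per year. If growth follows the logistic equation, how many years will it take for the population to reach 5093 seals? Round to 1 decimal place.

A = (K − N₀)/N₀ = (6177 − 624)/624 = 8.899.
Solve 6177/(1 + 8.899·e^(−0.153t)) = 5093: 1 + 8.899·e^(−0.153t) = 1.2128, so e^(−0.153t) = 0.0239173.
−0.153·t = ln(0.0239173) = -3.7332, so t = 3.7332/0.153 = 24.4.

24.4 years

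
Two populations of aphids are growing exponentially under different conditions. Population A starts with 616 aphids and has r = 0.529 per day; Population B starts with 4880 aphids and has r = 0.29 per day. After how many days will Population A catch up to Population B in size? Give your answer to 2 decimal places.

Set 616·e^(0.529t) = 4880·e^(0.29t).
e^((0.529 − 0.29)t) = 4880/616 → e^(0.239·t) = 7.9221.
0.239·t = ln(7.9221) = 2.0697, so t = 2.0697/0.239 = 8.6596.

8.66 days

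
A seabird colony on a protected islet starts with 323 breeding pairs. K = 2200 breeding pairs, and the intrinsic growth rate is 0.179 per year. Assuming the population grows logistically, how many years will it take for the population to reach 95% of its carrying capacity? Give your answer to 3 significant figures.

A = (K − N₀)/N₀ = (2200 − 323)/323 = 5.8111.
Solve 2200/(1 + 5.8111·e^(−0.179t)) = 2090: 1 + 5.8111·e^(−0.179t) = 1.0526, so e^(−0.179t) = 0.00905701.
−0.179·t = ln(0.00905701) = -4.7042, so t = 4.7042/0.179 = 26.281.

26.3 years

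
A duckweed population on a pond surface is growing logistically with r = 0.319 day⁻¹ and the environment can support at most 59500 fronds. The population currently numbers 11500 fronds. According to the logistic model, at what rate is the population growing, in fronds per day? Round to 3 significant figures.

dN/dt = rN(1 − N/K) = 0.319 × 11500 × (1 − 11500/59500).
1 − 11500/59500 = 0.80672; dN/dt = 0.319 × 11500 × 0.80672 = 2959.5.

2960 fronds per day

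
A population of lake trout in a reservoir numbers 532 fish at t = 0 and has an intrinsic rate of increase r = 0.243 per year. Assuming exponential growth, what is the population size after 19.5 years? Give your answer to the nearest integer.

N(t) = N₀·e^(rt) = 532 × e^(0.243×19.5) = 532 × e^4.739.
e^4.739 ≈ 114.26, so N ≈ 532 × 114.26 = 60787.7.

60788 fish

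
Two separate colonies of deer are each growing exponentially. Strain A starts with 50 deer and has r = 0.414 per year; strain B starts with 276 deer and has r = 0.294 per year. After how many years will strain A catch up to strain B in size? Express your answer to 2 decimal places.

Set 50·e^(0.414t) = 276·e^(0.294t).
e^((0.414 − 0.294)t) = 276/50 → e^(0.12·t) = 5.52.
0.12·t = ln(5.52) = 1.7084, so t = 1.7084/0.12 = 14.236.

14.24 years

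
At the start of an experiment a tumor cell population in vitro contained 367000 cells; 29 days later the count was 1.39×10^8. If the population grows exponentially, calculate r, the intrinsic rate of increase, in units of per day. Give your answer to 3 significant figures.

0.205 per day

From N(t) = N₀·e^(rt): e^(r·29) = 1.39×10^8/367000 = 378.75.
r·29 = ln(378.75) = 5.9369, so r = 5.9369/29 = 0.20472.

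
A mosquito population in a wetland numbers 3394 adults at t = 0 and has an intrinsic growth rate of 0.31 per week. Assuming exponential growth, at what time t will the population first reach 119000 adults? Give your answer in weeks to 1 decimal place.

11.5 weeks

Set N₀·e^(rt) = 119000: e^(0.31·t) = 119000/3394 = 35.062.
0.31·t = ln(35.062) = 3.5571, so t = 3.5571/0.31 = 11.475.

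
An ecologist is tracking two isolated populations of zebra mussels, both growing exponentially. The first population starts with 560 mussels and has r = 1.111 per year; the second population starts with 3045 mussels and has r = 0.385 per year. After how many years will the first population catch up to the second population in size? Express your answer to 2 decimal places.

Set 560·e^(1.111t) = 3045·e^(0.385t).
e^((1.111 − 0.385)t) = 3045/560 → e^(0.726·t) = 5.4375.
0.726·t = ln(5.4375) = 1.6933, so t = 1.6933/0.726 = 2.3324.

2.33 years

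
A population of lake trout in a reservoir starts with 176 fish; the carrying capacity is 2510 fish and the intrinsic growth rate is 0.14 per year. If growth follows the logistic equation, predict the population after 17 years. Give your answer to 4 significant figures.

A = (K − N₀)/N₀ = (2510 − 176)/176 = 13.261.
N(t) = K/(1 + A·e^(−rt)) = 2510/(1 + 13.261×e^(−0.14×17)).
e^(−2.38) = 0.092551; denominator = 1 + 13.261×0.092551 = 2.2273.
N = 2510/2.2273 = 1126.9.

1127 fish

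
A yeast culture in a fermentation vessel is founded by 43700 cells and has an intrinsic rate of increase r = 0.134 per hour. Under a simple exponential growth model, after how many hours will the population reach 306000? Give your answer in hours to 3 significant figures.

14.5 hours

Set N₀·e^(rt) = 306000: e^(0.134·t) = 306000/43700 = 7.0023.
0.134·t = ln(7.0023) = 1.9462, so t = 1.9462/0.134 = 14.524.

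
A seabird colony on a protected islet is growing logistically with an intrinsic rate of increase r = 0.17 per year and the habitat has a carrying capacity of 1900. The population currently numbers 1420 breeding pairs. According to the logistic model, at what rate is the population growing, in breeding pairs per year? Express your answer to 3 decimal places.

60.985 breeding pairs per year

dN/dt = rN(1 − N/K) = 0.17 × 1420 × (1 − 1420/1900).
1 − 1420/1900 = 0.25263; dN/dt = 0.17 × 1420 × 0.25263 = 60.985.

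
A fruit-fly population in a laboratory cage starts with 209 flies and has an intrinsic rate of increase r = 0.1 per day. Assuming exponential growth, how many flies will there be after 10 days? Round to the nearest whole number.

568 flies

N(t) = N₀·e^(rt) = 209 × e^(0.1×10) = 209 × e^1.
e^1 ≈ 2.7183, so N ≈ 209 × 2.7183 = 568.121.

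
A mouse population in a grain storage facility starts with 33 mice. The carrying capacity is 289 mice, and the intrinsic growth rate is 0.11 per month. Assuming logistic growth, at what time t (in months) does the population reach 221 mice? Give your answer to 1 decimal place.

29.3 months

A = (K − N₀)/N₀ = (289 − 33)/33 = 7.7576.
Solve 289/(1 + 7.7576·e^(−0.11t)) = 221: 1 + 7.7576·e^(−0.11t) = 1.3077, so e^(−0.11t) = 0.0396635.
−0.11·t = ln(0.0396635) = -3.2273, so t = 3.2273/0.11 = 29.339.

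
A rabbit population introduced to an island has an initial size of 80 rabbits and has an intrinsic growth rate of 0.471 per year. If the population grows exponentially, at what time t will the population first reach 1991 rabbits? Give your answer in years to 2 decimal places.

6.82 years

Set N₀·e^(rt) = 1991: e^(0.471·t) = 1991/80 = 24.887.
0.471·t = ln(24.887) = 3.2144, so t = 3.2144/0.471 = 6.8246.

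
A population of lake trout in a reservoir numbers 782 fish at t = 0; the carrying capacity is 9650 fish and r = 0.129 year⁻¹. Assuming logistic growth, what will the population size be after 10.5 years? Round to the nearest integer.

2458 fish

A = (K − N₀)/N₀ = (9650 − 782)/782 = 11.34.
N(t) = K/(1 + A·e^(−rt)) = 9650/(1 + 11.34×e^(−0.129×10.5)).
e^(−1.355) = 0.25808; denominator = 1 + 11.34×0.25808 = 3.9266.
N = 9650/3.9266 = 2457.58.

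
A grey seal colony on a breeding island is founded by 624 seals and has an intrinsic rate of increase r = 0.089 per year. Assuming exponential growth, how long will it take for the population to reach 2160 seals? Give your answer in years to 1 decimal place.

14.0 years

Set N₀·e^(rt) = 2160: e^(0.089·t) = 2160/624 = 3.4615.
0.089·t = ln(3.4615) = 1.2417, so t = 1.2417/0.089 = 13.952.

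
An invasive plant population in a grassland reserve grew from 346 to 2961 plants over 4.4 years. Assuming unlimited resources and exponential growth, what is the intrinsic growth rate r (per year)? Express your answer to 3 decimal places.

0.488 per year

From N(t) = N₀·e^(rt): e^(r·4.4) = 2961/346 = 8.5578.
r·4.4 = ln(8.5578) = 2.1468, so r = 2.1468/4.4 = 0.48792.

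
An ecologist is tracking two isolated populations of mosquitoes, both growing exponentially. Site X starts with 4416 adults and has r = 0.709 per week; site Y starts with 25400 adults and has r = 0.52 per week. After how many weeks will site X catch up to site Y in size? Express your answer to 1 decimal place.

9.3 weeks

Set 4416·e^(0.709t) = 25400·e^(0.52t).
e^((0.709 − 0.52)t) = 25400/4416 → e^(0.189·t) = 5.7518.
0.189·t = ln(5.7518) = 1.7495, so t = 1.7495/0.189 = 9.2567.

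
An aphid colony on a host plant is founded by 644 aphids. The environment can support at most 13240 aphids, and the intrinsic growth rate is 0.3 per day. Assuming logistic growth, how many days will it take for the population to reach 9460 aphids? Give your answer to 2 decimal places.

12.97 days

A = (K − N₀)/N₀ = (13240 − 644)/644 = 19.559.
Solve 13240/(1 + 19.559·e^(−0.3t)) = 9460: 1 + 19.559·e^(−0.3t) = 1.3996, so e^(−0.3t) = 0.0204293.
−0.3·t = ln(0.0204293) = -3.8908, so t = 3.8908/0.3 = 12.969.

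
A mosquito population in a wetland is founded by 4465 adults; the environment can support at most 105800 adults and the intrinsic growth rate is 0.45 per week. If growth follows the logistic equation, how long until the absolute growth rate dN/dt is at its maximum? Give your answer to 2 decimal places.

Logistic growth is fastest at N = K/2 = 52900.
A = (K − N₀)/N₀ = 22.695. Set K/(1 + A·e^(−rt)) = K/2 → A·e^(−rt) = 1.
e^(−0.45t) = 1/22.695 = 0.0440618, so t = ln(22.695)/0.45 = 3.1222/0.45 = 6.9381.

6.94 weeks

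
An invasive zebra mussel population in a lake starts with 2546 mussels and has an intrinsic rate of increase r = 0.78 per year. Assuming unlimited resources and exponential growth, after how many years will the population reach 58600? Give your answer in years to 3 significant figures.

4.02 years

Set N₀·e^(rt) = 58600: e^(0.78·t) = 58600/2546 = 23.016.
0.78·t = ln(23.016) = 3.1362, so t = 3.1362/0.78 = 4.0208.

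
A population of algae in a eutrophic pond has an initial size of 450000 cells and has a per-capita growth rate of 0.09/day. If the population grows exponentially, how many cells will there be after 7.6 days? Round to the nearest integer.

N(t) = N₀·e^(rt) = 450000 × e^(0.09×7.6) = 450000 × e^0.684.
e^0.684 ≈ 1.9818, so N ≈ 450000 × 1.9818 = 891805.

891805 cells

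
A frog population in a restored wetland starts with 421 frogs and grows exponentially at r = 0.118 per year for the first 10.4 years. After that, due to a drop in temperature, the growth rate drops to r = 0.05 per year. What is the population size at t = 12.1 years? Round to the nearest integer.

1564 frogs

Phase 1: N(10.4) = 421·e^(0.118×10.4) = 421·e^1.227 = 1436.31.
Phase 2 runs for 12.1 − 10.4 = 1.7 years at r = 0.05.
N(12.1) = 1436.31·e^(0.05×1.7) = 1436.31·e^0.085 = 1563.74.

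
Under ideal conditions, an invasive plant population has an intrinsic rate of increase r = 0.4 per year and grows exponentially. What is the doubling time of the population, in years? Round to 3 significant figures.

Doubling time t_d = ln(2)/r = 0.6931/0.4 = 1.7329.

1.73 years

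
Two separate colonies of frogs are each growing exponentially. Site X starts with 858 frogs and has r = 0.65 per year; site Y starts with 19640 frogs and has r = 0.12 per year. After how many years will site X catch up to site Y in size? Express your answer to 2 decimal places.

Set 858·e^(0.65t) = 19640·e^(0.12t).
e^((0.65 − 0.12)t) = 19640/858 → e^(0.53·t) = 22.89.
0.53·t = ln(22.89) = 3.1307, so t = 3.1307/0.53 = 5.907.

5.91 years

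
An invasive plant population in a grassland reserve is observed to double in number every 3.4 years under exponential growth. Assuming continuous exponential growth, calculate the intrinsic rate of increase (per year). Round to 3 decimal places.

r = ln(2)/t_d = 0.6931/3.4 = 0.20387.

0.204 per year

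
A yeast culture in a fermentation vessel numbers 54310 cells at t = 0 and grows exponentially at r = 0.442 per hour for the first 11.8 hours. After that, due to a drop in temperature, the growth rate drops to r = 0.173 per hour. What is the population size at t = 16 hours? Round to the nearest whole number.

20679711 cells

Phase 1: N(11.8) = 54310·e^(0.442×11.8) = 54310·e^5.216 = 9.99968×10^6.
Phase 2 runs for 16 − 11.8 = 4.2 hours at r = 0.173.
N(16) = 9.99968×10^6·e^(0.173×4.2) = 9.99968×10^6·e^0.7266 = 2.067971×10^7.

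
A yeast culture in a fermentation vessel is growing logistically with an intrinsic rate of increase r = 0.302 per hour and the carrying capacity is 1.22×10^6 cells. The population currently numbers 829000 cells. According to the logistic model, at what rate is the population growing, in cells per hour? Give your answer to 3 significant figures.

dN/dt = rN(1 − N/K) = 0.302 × 829000 × (1 − 829000/1.22×10^6).
1 − 829000/1.22×10^6 = 0.32049; dN/dt = 0.302 × 829000 × 0.32049 = 80238.

80200 cells per hour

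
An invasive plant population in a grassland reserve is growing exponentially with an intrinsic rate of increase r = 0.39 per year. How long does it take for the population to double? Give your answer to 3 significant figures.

Doubling time t_d = ln(2)/r = 0.6931/0.39 = 1.7773.

1.78 years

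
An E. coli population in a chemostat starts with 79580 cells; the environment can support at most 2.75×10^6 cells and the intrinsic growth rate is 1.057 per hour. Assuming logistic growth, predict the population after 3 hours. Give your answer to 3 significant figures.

1140000 cells

A = (K − N₀)/N₀ = (2.75×10^6 − 79580)/79580 = 33.556.
N(t) = K/(1 + A·e^(−rt)) = 2.75×10^6/(1 + 33.556×e^(−1.057×3)).
e^(−3.171) = 0.041962; denominator = 1 + 33.556×0.041962 = 2.4081.
N = 2.75×10^6/2.4081 = 1.141988×10^6.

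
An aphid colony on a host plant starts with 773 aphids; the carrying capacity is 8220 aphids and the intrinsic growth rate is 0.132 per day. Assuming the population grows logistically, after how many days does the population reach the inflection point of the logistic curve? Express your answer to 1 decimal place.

Logistic growth is fastest at N = K/2 = 4110.
A = (K − N₀)/N₀ = 9.6339. Set K/(1 + A·e^(−rt)) = K/2 → A·e^(−rt) = 1.
e^(−0.132t) = 1/9.6339 = 0.1038, so t = ln(9.6339)/0.132 = 2.2653/0.132 = 17.161.

17.2 days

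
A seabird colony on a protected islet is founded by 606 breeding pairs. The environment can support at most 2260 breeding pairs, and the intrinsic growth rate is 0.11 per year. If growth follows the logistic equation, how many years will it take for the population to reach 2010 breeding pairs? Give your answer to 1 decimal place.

A = (K − N₀)/N₀ = (2260 − 606)/606 = 2.7294.
Solve 2260/(1 + 2.7294·e^(−0.11t)) = 2010: 1 + 2.7294·e^(−0.11t) = 1.1244, so e^(−0.11t) = 0.0455702.
−0.11·t = ln(0.0455702) = -3.0885, so t = 3.0885/0.11 = 28.077.

28.1 years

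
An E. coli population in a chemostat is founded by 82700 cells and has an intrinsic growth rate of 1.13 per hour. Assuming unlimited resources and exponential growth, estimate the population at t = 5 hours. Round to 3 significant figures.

N(t) = N₀·e^(rt) = 82700 × e^(1.13×5) = 82700 × e^5.65.
e^5.65 ≈ 284.29, so N ≈ 82700 × 284.29 = 2.35109×10^7.

23500000 cells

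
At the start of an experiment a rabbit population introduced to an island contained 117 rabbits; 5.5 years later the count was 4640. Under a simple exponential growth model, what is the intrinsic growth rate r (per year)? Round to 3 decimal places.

From N(t) = N₀·e^(rt): e^(r·5.5) = 4640/117 = 39.658.
r·5.5 = ln(39.658) = 3.6803, so r = 3.6803/5.5 = 0.66914.

0.669 per year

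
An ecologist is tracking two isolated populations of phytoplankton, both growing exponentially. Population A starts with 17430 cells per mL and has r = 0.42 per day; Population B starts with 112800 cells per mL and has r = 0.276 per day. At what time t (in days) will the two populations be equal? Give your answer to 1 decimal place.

13.0 days

Set 17430·e^(0.42t) = 112800·e^(0.276t).
e^((0.42 − 0.276)t) = 112800/17430 → e^(0.144·t) = 6.4716.
0.144·t = ln(6.4716) = 1.8674, so t = 1.8674/0.144 = 12.968.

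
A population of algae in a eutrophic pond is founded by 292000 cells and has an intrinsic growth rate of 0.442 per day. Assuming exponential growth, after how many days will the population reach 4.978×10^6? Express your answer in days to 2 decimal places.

Set N₀·e^(rt) = 4.978×10^6: e^(0.442·t) = 4.978×10^6/292000 = 17.048.
0.442·t = ln(17.048) = 2.836, so t = 2.836/0.442 = 6.4164.

6.42 days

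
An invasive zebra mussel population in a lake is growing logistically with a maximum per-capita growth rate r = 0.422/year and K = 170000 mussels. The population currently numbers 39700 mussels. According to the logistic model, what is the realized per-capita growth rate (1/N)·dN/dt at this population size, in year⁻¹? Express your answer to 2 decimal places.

(1/N)·dN/dt = r(1 − N/K) = 0.422 × (1 − 39700/170000).
= 0.422 × 0.76647 = 0.32345.

0.32 per year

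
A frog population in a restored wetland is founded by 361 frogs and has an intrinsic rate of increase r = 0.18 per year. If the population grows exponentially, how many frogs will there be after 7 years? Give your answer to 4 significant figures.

N(t) = N₀·e^(rt) = 361 × e^(0.18×7) = 361 × e^1.26.
e^1.26 ≈ 3.5254, so N ≈ 361 × 3.5254 = 1272.68.

1273 frogs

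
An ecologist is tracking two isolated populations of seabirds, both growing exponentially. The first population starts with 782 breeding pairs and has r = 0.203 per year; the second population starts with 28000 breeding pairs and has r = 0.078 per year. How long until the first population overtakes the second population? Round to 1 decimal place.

Set 782·e^(0.203t) = 28000·e^(0.078t).
e^((0.203 − 0.078)t) = 28000/782 → e^(0.125·t) = 35.806.
0.125·t = ln(35.806) = 3.5781, so t = 3.5781/0.125 = 28.625.

28.6 years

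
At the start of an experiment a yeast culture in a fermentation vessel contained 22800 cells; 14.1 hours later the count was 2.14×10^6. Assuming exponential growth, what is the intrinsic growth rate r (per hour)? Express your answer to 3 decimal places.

From N(t) = N₀·e^(rt): e^(r·14.1) = 2.14×10^6/22800 = 93.86.
r·14.1 = ln(93.86) = 4.5418, so r = 4.5418/14.1 = 0.32211.

0.322 per hour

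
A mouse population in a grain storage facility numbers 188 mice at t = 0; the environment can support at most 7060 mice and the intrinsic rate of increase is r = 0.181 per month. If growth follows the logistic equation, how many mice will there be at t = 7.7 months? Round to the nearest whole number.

A = (K − N₀)/N₀ = (7060 − 188)/188 = 36.553.
N(t) = K/(1 + A·e^(−rt)) = 7060/(1 + 36.553×e^(−0.181×7.7)).
e^(−1.394) = 0.24816; denominator = 1 + 36.553×0.24816 = 10.071.
N = 7060/10.071 = 701.032.

701 mice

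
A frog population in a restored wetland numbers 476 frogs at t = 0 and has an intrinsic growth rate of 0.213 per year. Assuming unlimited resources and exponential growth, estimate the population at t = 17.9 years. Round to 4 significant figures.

21550 frogs

N(t) = N₀·e^(rt) = 476 × e^(0.213×17.9) = 476 × e^3.813.
e^3.813 ≈ 45.273, so N ≈ 476 × 45.273 = 21549.7.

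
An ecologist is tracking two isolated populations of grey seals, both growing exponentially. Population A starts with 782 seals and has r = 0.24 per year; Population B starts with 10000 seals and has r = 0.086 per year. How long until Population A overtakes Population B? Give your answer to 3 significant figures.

Set 782·e^(0.24t) = 10000·e^(0.086t).
e^((0.24 − 0.086)t) = 10000/782 → e^(0.154·t) = 12.788.
0.154·t = ln(12.788) = 2.5485, so t = 2.5485/0.154 = 16.549.

16.5 years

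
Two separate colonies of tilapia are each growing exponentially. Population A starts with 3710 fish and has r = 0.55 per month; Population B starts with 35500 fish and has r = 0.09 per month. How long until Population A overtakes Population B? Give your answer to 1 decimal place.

Set 3710·e^(0.55t) = 35500·e^(0.09t).
e^((0.55 − 0.09)t) = 35500/3710 → e^(0.46·t) = 9.5687.
0.46·t = ln(9.5687) = 2.2585, so t = 2.2585/0.46 = 4.9098.

4.9 months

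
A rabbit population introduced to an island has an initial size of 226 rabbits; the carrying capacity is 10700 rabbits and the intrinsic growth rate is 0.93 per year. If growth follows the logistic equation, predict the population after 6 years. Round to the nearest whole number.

9108 rabbits

A = (K − N₀)/N₀ = (10700 − 226)/226 = 46.345.
N(t) = K/(1 + A·e^(−rt)) = 10700/(1 + 46.345×e^(−0.93×6)).
e^(−5.58) = 0.0037726; denominator = 1 + 46.345×0.0037726 = 1.1748.
N = 10700/1.1748 = 9107.62.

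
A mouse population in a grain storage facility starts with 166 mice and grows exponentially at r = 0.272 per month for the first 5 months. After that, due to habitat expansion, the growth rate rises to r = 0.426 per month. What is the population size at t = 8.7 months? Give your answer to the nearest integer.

3128 mice

Phase 1: N(5) = 166·e^(0.272×5) = 166·e^1.36 = 646.768.
Phase 2 runs for 8.7 − 5 = 3.7 months at r = 0.426.
N(8.7) = 646.768·e^(0.426×3.7) = 646.768·e^1.576 = 3128.12.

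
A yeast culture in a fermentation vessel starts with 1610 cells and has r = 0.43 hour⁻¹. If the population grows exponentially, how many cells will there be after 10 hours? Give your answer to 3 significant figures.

119000 cells

N(t) = N₀·e^(rt) = 1610 × e^(0.43×10) = 1610 × e^4.3.
e^4.3 ≈ 73.7, so N ≈ 1610 × 73.7 = 118657.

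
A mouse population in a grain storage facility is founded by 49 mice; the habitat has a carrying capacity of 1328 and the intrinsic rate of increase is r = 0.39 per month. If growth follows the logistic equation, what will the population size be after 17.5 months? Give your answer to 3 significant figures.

1290 mice

A = (K − N₀)/N₀ = (1328 − 49)/49 = 26.102.
N(t) = K/(1 + A·e^(−rt)) = 1328/(1 + 26.102×e^(−0.39×17.5)).
e^(−6.825) = 0.0010863; denominator = 1 + 26.102×0.0010863 = 1.0284.
N = 1328/1.0284 = 1291.38.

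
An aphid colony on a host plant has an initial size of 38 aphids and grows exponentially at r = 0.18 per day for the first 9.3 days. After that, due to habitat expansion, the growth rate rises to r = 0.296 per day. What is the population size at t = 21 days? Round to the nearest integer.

Phase 1: N(9.3) = 38·e^(0.18×9.3) = 38·e^1.674 = 202.671.
Phase 2 runs for 21 − 9.3 = 11.7 days at r = 0.296.
N(21) = 202.671·e^(0.296×11.7) = 202.671·e^3.463 = 6469.06.

6469 aphids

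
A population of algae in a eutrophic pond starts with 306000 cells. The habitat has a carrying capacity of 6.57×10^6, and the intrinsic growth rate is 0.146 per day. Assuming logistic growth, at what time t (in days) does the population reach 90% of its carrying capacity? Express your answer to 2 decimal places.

A = (K − N₀)/N₀ = (6.57×10^6 − 306000)/306000 = 20.471.
Solve 6.57×10^6/(1 + 20.471·e^(−0.146t)) = 5.913×10^6: 1 + 20.471·e^(−0.146t) = 1.1111, so e^(−0.146t) = 0.00542784.
−0.146·t = ln(0.00542784) = -5.2162, so t = 5.2162/0.146 = 35.727.

35.73 days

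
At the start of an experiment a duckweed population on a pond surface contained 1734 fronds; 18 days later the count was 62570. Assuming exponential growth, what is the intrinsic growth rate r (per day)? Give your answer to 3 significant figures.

From N(t) = N₀·e^(rt): e^(r·18) = 62570/1734 = 36.084.
r·18 = ln(36.084) = 3.5859, so r = 3.5859/18 = 0.19921.

0.199 per day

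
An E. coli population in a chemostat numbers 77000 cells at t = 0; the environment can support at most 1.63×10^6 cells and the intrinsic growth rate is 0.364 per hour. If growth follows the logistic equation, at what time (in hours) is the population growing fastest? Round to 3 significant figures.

8.25 hours

Logistic growth is fastest at N = K/2 = 815000.
A = (K − N₀)/N₀ = 20.169. Set K/(1 + A·e^(−rt)) = K/2 → A·e^(−rt) = 1.
e^(−0.364t) = 1/20.169 = 0.0495815, so t = ln(20.169)/0.364 = 3.0041/0.364 = 8.2531.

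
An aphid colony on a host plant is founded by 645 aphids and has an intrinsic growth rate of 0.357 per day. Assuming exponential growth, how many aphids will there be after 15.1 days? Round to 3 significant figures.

N(t) = N₀·e^(rt) = 645 × e^(0.357×15.1) = 645 × e^5.391.
e^5.391 ≈ 219.36, so N ≈ 645 × 219.36 = 141485.

141000 aphids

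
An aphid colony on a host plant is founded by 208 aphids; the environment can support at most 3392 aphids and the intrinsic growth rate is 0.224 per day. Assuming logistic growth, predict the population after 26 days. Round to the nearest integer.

A = (K − N₀)/N₀ = (3392 − 208)/208 = 15.308.
N(t) = K/(1 + A·e^(−rt)) = 3392/(1 + 15.308×e^(−0.224×26)).
e^(−5.824) = 0.0029558; denominator = 1 + 15.308×0.0029558 = 1.0452.
N = 3392/1.0452 = 3245.17.

3245 aphids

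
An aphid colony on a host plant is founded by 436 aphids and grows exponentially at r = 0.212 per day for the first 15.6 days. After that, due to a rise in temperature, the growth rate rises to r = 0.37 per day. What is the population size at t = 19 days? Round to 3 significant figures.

Phase 1: N(15.6) = 436·e^(0.212×15.6) = 436·e^3.307 = 11906.5.
Phase 2 runs for 19 − 15.6 = 3.4 days at r = 0.37.
N(19) = 11906.5·e^(0.37×3.4) = 11906.5·e^1.258 = 41891.7.

41900 aphids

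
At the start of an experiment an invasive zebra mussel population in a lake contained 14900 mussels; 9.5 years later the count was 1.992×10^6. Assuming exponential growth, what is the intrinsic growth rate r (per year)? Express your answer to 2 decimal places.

From N(t) = N₀·e^(rt): e^(r·9.5) = 1.992×10^6/14900 = 133.69.
r·9.5 = ln(133.69) = 4.8955, so r = 4.8955/9.5 = 0.51532.

0.52 per year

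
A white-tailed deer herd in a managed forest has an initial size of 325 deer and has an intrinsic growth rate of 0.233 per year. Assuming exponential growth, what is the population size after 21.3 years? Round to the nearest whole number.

46478 deer

N(t) = N₀·e^(rt) = 325 × e^(0.233×21.3) = 325 × e^4.963.
e^4.963 ≈ 143.01, so N ≈ 325 × 143.01 = 46477.6.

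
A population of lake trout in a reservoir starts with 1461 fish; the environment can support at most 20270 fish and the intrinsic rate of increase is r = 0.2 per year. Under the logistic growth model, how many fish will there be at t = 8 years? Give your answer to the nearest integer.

5632 fish

A = (K − N₀)/N₀ = (20270 − 1461)/1461 = 12.874.
N(t) = K/(1 + A·e^(−rt)) = 20270/(1 + 12.874×e^(−0.2×8)).
e^(−1.6) = 0.2019; denominator = 1 + 12.874×0.2019 = 3.5992.
N = 20270/3.5992 = 5631.76.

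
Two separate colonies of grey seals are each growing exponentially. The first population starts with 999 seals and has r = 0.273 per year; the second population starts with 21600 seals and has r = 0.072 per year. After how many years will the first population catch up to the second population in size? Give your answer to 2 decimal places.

Set 999·e^(0.273t) = 21600·e^(0.072t).
e^((0.273 − 0.072)t) = 21600/999 → e^(0.201·t) = 21.622.
0.201·t = ln(21.622) = 3.0737, so t = 3.0737/0.201 = 15.292.

15.29 years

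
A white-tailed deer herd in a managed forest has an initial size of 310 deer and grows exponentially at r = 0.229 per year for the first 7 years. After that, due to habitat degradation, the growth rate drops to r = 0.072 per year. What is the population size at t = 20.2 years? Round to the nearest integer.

Phase 1: N(7) = 310·e^(0.229×7) = 310·e^1.603 = 1540.05.
Phase 2 runs for 20.2 − 7 = 13.2 years at r = 0.072.
N(20.2) = 1540.05·e^(0.072×13.2) = 1540.05·e^0.9504 = 3983.72.

3984 deer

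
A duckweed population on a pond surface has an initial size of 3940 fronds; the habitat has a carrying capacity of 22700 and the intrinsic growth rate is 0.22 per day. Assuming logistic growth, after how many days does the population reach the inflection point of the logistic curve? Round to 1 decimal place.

Logistic growth is fastest at N = K/2 = 11350.
A = (K − N₀)/N₀ = 4.7614. Set K/(1 + A·e^(−rt)) = K/2 → A·e^(−rt) = 1.
e^(−0.22t) = 1/4.7614 = 0.210021, so t = ln(4.7614)/0.22 = 1.5605/0.22 = 7.0934.

7.1 days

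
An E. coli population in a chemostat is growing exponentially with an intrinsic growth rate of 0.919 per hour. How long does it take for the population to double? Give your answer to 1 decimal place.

0.8 hours

Doubling time t_d = ln(2)/r = 0.6931/0.919 = 0.75424.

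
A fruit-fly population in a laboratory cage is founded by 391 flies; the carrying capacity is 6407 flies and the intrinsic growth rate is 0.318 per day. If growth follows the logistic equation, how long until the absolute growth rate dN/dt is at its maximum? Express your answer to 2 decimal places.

8.60 days

Logistic growth is fastest at N = K/2 = 3203.5.
A = (K − N₀)/N₀ = 15.386. Set K/(1 + A·e^(−rt)) = K/2 → A·e^(−rt) = 1.
e^(−0.318t) = 1/15.386 = 0.0649934, so t = ln(15.386)/0.318 = 2.7335/0.318 = 8.5958.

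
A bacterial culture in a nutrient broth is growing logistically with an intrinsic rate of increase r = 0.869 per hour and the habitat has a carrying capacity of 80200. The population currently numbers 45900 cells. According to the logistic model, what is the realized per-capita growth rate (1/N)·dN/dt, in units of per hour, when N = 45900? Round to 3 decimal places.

0.372 per hour

(1/N)·dN/dt = r(1 − N/K) = 0.869 × (1 − 45900/80200).
= 0.869 × 0.42768 = 0.37165.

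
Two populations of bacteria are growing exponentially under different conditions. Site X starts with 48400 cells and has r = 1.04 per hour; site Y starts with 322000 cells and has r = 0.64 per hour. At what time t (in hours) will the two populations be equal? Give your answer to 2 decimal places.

Set 48400·e^(1.04t) = 322000·e^(0.64t).
e^((1.04 − 0.64)t) = 322000/48400 → e^(0.4·t) = 6.6529.
0.4·t = ln(6.6529) = 1.8951, so t = 1.8951/0.4 = 4.7376.

4.74 hours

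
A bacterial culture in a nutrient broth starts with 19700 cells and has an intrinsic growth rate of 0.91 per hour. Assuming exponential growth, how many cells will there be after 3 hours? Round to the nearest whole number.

N(t) = N₀·e^(rt) = 19700 × e^(0.91×3) = 19700 × e^2.73.
e^2.73 ≈ 15.333, so N ≈ 19700 × 15.333 = 302058.

302058 cells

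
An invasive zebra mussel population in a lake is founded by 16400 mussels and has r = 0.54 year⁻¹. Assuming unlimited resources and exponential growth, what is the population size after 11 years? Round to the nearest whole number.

N(t) = N₀·e^(rt) = 16400 × e^(0.54×11) = 16400 × e^5.94.
e^5.94 ≈ 379.93, so N ≈ 16400 × 379.93 = 6.230933×10^6.

6230933 mussels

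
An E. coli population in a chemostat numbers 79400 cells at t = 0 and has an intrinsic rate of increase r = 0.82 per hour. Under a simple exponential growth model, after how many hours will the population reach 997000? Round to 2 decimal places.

3.09 hours

Set N₀·e^(rt) = 997000: e^(0.82·t) = 997000/79400 = 12.557.
0.82·t = ln(12.557) = 2.5303, so t = 2.5303/0.82 = 3.0857.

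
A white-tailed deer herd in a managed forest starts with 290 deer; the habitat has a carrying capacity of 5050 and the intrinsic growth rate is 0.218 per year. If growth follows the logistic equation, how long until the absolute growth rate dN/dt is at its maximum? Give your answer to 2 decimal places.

Logistic growth is fastest at N = K/2 = 2525.
A = (K − N₀)/N₀ = 16.414. Set K/(1 + A·e^(−rt)) = K/2 → A·e^(−rt) = 1.
e^(−0.218t) = 1/16.414 = 0.0609244, so t = ln(16.414)/0.218 = 2.7981/0.218 = 12.835.

12.84 years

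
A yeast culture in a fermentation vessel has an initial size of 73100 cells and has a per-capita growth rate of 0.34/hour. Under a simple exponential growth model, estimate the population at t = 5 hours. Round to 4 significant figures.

N(t) = N₀·e^(rt) = 73100 × e^(0.34×5) = 73100 × e^1.7.
e^1.7 ≈ 5.4739, so N ≈ 73100 × 5.4739 = 400146.

400100 cells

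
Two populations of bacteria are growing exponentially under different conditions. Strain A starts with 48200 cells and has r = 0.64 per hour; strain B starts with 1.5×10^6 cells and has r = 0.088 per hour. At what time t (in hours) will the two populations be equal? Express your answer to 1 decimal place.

6.2 hours

Set 48200·e^(0.64t) = 1.5×10^6·e^(0.088t).
e^((0.64 − 0.088)t) = 1.5×10^6/48200 → e^(0.552·t) = 31.12.
0.552·t = ln(31.12) = 3.4379, so t = 3.4379/0.552 = 6.228.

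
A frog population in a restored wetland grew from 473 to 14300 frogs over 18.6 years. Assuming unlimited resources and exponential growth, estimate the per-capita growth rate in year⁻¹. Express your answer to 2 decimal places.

0.18 per year

From N(t) = N₀·e^(rt): e^(r·18.6) = 14300/473 = 30.233.
r·18.6 = ln(30.233) = 3.4089, so r = 3.4089/18.6 = 0.18328.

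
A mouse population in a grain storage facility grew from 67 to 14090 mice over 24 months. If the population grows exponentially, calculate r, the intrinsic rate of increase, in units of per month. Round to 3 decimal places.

0.223 per month

From N(t) = N₀·e^(rt): e^(r·24) = 14090/67 = 210.3.
r·24 = ln(210.3) = 5.3485, so r = 5.3485/24 = 0.22286.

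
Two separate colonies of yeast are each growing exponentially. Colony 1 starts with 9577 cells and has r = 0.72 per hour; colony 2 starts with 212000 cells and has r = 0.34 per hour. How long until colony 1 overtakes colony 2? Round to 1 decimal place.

Set 9577·e^(0.72t) = 212000·e^(0.34t).
e^((0.72 − 0.34)t) = 212000/9577 → e^(0.38·t) = 22.136.
0.38·t = ln(22.136) = 3.0972, so t = 3.0972/0.38 = 8.1506.

8.2 hours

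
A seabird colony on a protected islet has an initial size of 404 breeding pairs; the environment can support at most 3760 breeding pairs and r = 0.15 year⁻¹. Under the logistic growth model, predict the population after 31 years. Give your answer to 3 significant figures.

3480 breeding pairs

A = (K − N₀)/N₀ = (3760 − 404)/404 = 8.3069.
N(t) = K/(1 + A·e^(−rt)) = 3760/(1 + 8.3069×e^(−0.15×31)).
e^(−4.65) = 0.0095616; denominator = 1 + 8.3069×0.0095616 = 1.0794.
N = 3760/1.0794 = 3483.33.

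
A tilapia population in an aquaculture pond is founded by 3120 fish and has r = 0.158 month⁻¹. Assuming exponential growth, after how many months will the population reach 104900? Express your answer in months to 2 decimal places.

Set N₀·e^(rt) = 104900: e^(0.158·t) = 104900/3120 = 33.622.
0.158·t = ln(33.622) = 3.5152, so t = 3.5152/0.158 = 22.248.

22.25 months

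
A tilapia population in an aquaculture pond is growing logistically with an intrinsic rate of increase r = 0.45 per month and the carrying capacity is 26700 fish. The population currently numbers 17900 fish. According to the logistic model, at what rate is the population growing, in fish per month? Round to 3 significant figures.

dN/dt = rN(1 − N/K) = 0.45 × 17900 × (1 − 17900/26700).
1 − 17900/26700 = 0.32959; dN/dt = 0.45 × 17900 × 0.32959 = 2654.8.

2650 fish per month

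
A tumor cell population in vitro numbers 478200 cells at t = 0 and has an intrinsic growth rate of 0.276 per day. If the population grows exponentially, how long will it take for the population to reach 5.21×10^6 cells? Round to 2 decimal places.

Set N₀·e^(rt) = 5.21×10^6: e^(0.276·t) = 5.21×10^6/478200 = 10.895.
0.276·t = ln(10.895) = 2.3883, so t = 2.3883/0.276 = 8.6533.

8.65 days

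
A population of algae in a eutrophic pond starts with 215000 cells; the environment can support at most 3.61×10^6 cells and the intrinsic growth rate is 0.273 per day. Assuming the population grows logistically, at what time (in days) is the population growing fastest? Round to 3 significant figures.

10.1 days

Logistic growth is fastest at N = K/2 = 1.805×10^6.
A = (K − N₀)/N₀ = 15.791. Set K/(1 + A·e^(−rt)) = K/2 → A·e^(−rt) = 1.
e^(−0.273t) = 1/15.791 = 0.0633284, so t = ln(15.791)/0.273 = 2.7594/0.273 = 10.108.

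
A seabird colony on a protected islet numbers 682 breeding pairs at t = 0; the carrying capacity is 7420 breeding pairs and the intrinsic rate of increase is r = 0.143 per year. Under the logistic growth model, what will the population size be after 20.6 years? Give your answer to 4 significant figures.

A = (K − N₀)/N₀ = (7420 − 682)/682 = 9.8798.
N(t) = K/(1 + A·e^(−rt)) = 7420/(1 + 9.8798×e^(−0.143×20.6)).
e^(−2.946) = 0.05256; denominator = 1 + 9.8798×0.05256 = 1.5193.
N = 7420/1.5193 = 4883.89.

4884 breeding pairs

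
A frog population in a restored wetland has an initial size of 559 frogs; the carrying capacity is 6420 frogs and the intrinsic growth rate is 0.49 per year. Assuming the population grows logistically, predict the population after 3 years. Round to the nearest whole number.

1882 frogs

A = (K − N₀)/N₀ = (6420 − 559)/559 = 10.485.
N(t) = K/(1 + A·e^(−rt)) = 6420/(1 + 10.485×e^(−0.49×3)).
e^(−1.47) = 0.22993; denominator = 1 + 10.485×0.22993 = 3.4107.
N = 6420/3.4107 = 1882.3.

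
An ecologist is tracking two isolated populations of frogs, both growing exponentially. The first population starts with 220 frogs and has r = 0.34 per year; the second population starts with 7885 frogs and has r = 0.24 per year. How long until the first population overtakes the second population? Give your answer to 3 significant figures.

35.8 years

Set 220·e^(0.34t) = 7885·e^(0.24t).
e^((0.34 − 0.24)t) = 7885/220 → e^(0.1·t) = 35.841.
0.1·t = ln(35.841) = 3.5791, so t = 3.5791/0.1 = 35.791.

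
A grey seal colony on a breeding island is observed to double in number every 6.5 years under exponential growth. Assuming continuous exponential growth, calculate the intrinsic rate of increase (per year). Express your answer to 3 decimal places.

0.107 per year

r = ln(2)/t_d = 0.6931/6.5 = 0.10664.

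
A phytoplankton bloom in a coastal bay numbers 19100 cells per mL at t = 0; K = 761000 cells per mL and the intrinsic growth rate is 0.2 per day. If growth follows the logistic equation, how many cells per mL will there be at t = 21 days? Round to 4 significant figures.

A = (K − N₀)/N₀ = (761000 − 19100)/19100 = 38.843.
N(t) = K/(1 + A·e^(−rt)) = 761000/(1 + 38.843×e^(−0.2×21)).
e^(−4.2) = 0.014996; denominator = 1 + 38.843×0.014996 = 1.5825.
N = 761000/1.5825 = 480893.

480900 cells per mL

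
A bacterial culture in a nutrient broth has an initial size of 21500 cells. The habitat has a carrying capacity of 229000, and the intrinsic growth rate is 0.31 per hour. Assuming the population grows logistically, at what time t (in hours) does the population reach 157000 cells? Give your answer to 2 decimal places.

A = (K − N₀)/N₀ = (229000 − 21500)/21500 = 9.6512.
Solve 229000/(1 + 9.6512·e^(−0.31t)) = 157000: 1 + 9.6512·e^(−0.31t) = 1.4586, so e^(−0.31t) = 0.0475175.
−0.31·t = ln(0.0475175) = -3.0467, so t = 3.0467/0.31 = 9.8279.

9.83 hours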